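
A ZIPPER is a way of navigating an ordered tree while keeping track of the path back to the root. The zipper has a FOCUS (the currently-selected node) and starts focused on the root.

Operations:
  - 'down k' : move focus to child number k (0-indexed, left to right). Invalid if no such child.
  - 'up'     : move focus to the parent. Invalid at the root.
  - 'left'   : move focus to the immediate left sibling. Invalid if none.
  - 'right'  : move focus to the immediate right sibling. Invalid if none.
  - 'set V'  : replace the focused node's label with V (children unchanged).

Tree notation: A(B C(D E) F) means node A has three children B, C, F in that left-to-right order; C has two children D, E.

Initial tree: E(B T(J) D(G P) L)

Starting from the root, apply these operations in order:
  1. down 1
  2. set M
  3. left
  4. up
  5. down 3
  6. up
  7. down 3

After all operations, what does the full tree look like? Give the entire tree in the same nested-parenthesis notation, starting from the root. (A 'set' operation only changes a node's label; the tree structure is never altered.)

Step 1 (down 1): focus=T path=1 depth=1 children=['J'] left=['B'] right=['D', 'L'] parent=E
Step 2 (set M): focus=M path=1 depth=1 children=['J'] left=['B'] right=['D', 'L'] parent=E
Step 3 (left): focus=B path=0 depth=1 children=[] left=[] right=['M', 'D', 'L'] parent=E
Step 4 (up): focus=E path=root depth=0 children=['B', 'M', 'D', 'L'] (at root)
Step 5 (down 3): focus=L path=3 depth=1 children=[] left=['B', 'M', 'D'] right=[] parent=E
Step 6 (up): focus=E path=root depth=0 children=['B', 'M', 'D', 'L'] (at root)
Step 7 (down 3): focus=L path=3 depth=1 children=[] left=['B', 'M', 'D'] right=[] parent=E

Answer: E(B M(J) D(G P) L)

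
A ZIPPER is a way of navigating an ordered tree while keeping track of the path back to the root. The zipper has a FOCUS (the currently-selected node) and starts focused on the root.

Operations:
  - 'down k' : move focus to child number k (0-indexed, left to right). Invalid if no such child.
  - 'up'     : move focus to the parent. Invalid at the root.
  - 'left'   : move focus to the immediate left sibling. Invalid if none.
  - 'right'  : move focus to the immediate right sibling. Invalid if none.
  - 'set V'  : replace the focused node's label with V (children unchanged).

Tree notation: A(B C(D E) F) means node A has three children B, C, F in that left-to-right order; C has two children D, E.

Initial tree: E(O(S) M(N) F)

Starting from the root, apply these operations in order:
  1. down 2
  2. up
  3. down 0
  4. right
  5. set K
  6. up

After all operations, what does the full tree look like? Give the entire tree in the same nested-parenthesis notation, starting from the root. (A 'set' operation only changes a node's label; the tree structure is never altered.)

Answer: E(O(S) K(N) F)

Derivation:
Step 1 (down 2): focus=F path=2 depth=1 children=[] left=['O', 'M'] right=[] parent=E
Step 2 (up): focus=E path=root depth=0 children=['O', 'M', 'F'] (at root)
Step 3 (down 0): focus=O path=0 depth=1 children=['S'] left=[] right=['M', 'F'] parent=E
Step 4 (right): focus=M path=1 depth=1 children=['N'] left=['O'] right=['F'] parent=E
Step 5 (set K): focus=K path=1 depth=1 children=['N'] left=['O'] right=['F'] parent=E
Step 6 (up): focus=E path=root depth=0 children=['O', 'K', 'F'] (at root)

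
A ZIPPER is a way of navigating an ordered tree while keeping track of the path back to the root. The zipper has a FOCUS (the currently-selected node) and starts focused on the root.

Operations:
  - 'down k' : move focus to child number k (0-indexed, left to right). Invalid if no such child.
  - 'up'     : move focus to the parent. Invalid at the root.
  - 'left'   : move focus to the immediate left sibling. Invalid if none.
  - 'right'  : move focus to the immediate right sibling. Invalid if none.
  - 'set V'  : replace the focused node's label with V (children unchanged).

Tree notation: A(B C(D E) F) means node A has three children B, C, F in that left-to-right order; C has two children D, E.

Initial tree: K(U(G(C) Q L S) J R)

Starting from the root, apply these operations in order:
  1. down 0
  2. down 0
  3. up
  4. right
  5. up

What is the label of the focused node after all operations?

Answer: K

Derivation:
Step 1 (down 0): focus=U path=0 depth=1 children=['G', 'Q', 'L', 'S'] left=[] right=['J', 'R'] parent=K
Step 2 (down 0): focus=G path=0/0 depth=2 children=['C'] left=[] right=['Q', 'L', 'S'] parent=U
Step 3 (up): focus=U path=0 depth=1 children=['G', 'Q', 'L', 'S'] left=[] right=['J', 'R'] parent=K
Step 4 (right): focus=J path=1 depth=1 children=[] left=['U'] right=['R'] parent=K
Step 5 (up): focus=K path=root depth=0 children=['U', 'J', 'R'] (at root)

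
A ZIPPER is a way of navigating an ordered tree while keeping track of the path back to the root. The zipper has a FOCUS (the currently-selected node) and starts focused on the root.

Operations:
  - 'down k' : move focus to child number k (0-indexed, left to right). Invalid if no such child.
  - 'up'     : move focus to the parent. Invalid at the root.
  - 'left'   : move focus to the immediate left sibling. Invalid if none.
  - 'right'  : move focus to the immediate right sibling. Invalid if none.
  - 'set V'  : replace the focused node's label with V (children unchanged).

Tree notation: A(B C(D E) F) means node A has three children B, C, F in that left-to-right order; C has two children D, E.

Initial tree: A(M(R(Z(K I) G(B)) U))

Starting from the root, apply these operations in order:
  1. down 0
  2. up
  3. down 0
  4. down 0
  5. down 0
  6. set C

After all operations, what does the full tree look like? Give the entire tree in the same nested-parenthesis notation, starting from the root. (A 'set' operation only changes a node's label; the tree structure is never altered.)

Step 1 (down 0): focus=M path=0 depth=1 children=['R', 'U'] left=[] right=[] parent=A
Step 2 (up): focus=A path=root depth=0 children=['M'] (at root)
Step 3 (down 0): focus=M path=0 depth=1 children=['R', 'U'] left=[] right=[] parent=A
Step 4 (down 0): focus=R path=0/0 depth=2 children=['Z', 'G'] left=[] right=['U'] parent=M
Step 5 (down 0): focus=Z path=0/0/0 depth=3 children=['K', 'I'] left=[] right=['G'] parent=R
Step 6 (set C): focus=C path=0/0/0 depth=3 children=['K', 'I'] left=[] right=['G'] parent=R

Answer: A(M(R(C(K I) G(B)) U))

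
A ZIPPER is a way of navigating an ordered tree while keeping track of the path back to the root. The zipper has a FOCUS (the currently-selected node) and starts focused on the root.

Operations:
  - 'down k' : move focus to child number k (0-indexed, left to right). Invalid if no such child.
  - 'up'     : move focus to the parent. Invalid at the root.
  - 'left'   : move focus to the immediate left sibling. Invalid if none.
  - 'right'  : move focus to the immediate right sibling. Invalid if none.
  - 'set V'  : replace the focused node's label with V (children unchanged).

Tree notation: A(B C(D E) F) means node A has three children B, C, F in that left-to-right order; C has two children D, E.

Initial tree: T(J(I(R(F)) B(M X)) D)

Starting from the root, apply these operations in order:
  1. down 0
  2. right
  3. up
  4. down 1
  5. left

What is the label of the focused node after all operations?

Answer: J

Derivation:
Step 1 (down 0): focus=J path=0 depth=1 children=['I', 'B'] left=[] right=['D'] parent=T
Step 2 (right): focus=D path=1 depth=1 children=[] left=['J'] right=[] parent=T
Step 3 (up): focus=T path=root depth=0 children=['J', 'D'] (at root)
Step 4 (down 1): focus=D path=1 depth=1 children=[] left=['J'] right=[] parent=T
Step 5 (left): focus=J path=0 depth=1 children=['I', 'B'] left=[] right=['D'] parent=T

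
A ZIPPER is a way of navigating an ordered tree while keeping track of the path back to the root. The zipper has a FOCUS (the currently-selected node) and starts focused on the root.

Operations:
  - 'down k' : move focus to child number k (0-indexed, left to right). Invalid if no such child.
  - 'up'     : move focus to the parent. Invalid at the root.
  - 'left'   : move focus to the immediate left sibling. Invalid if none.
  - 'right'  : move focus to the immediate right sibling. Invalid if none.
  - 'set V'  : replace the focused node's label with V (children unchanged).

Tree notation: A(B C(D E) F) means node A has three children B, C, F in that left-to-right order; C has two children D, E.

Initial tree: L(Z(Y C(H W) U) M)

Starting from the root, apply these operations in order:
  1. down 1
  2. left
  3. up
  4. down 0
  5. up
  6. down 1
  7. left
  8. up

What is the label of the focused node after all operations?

Step 1 (down 1): focus=M path=1 depth=1 children=[] left=['Z'] right=[] parent=L
Step 2 (left): focus=Z path=0 depth=1 children=['Y', 'C', 'U'] left=[] right=['M'] parent=L
Step 3 (up): focus=L path=root depth=0 children=['Z', 'M'] (at root)
Step 4 (down 0): focus=Z path=0 depth=1 children=['Y', 'C', 'U'] left=[] right=['M'] parent=L
Step 5 (up): focus=L path=root depth=0 children=['Z', 'M'] (at root)
Step 6 (down 1): focus=M path=1 depth=1 children=[] left=['Z'] right=[] parent=L
Step 7 (left): focus=Z path=0 depth=1 children=['Y', 'C', 'U'] left=[] right=['M'] parent=L
Step 8 (up): focus=L path=root depth=0 children=['Z', 'M'] (at root)

Answer: L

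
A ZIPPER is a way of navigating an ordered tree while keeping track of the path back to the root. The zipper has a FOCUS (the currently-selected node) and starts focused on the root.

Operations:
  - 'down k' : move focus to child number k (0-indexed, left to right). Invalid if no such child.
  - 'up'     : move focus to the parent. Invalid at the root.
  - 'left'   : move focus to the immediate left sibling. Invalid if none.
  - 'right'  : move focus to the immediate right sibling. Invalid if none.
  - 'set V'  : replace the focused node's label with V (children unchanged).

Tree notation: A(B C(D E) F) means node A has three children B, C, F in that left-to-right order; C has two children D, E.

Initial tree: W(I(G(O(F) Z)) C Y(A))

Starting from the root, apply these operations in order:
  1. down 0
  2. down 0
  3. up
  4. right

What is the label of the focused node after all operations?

Step 1 (down 0): focus=I path=0 depth=1 children=['G'] left=[] right=['C', 'Y'] parent=W
Step 2 (down 0): focus=G path=0/0 depth=2 children=['O', 'Z'] left=[] right=[] parent=I
Step 3 (up): focus=I path=0 depth=1 children=['G'] left=[] right=['C', 'Y'] parent=W
Step 4 (right): focus=C path=1 depth=1 children=[] left=['I'] right=['Y'] parent=W

Answer: C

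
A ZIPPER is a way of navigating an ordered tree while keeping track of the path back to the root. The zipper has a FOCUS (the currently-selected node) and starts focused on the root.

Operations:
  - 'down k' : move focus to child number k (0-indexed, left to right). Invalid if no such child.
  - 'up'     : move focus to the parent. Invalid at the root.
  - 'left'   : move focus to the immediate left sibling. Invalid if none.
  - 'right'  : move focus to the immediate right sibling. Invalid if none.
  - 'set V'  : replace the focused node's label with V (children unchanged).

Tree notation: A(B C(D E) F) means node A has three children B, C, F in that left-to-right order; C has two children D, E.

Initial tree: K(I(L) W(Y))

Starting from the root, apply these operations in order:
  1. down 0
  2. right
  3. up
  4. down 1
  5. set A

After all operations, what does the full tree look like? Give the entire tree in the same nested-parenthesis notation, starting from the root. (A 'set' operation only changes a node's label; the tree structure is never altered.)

Answer: K(I(L) A(Y))

Derivation:
Step 1 (down 0): focus=I path=0 depth=1 children=['L'] left=[] right=['W'] parent=K
Step 2 (right): focus=W path=1 depth=1 children=['Y'] left=['I'] right=[] parent=K
Step 3 (up): focus=K path=root depth=0 children=['I', 'W'] (at root)
Step 4 (down 1): focus=W path=1 depth=1 children=['Y'] left=['I'] right=[] parent=K
Step 5 (set A): focus=A path=1 depth=1 children=['Y'] left=['I'] right=[] parent=K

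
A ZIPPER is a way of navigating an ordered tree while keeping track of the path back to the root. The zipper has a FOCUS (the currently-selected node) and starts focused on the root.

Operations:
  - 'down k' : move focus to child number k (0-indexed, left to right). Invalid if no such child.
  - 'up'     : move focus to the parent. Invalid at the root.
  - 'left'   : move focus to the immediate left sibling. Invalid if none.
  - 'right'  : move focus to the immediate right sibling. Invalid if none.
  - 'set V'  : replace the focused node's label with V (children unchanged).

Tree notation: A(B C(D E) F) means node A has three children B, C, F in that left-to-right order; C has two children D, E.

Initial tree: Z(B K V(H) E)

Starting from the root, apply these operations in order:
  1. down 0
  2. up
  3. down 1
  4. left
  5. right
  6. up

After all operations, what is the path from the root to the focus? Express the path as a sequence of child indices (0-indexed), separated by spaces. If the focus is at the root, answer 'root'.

Step 1 (down 0): focus=B path=0 depth=1 children=[] left=[] right=['K', 'V', 'E'] parent=Z
Step 2 (up): focus=Z path=root depth=0 children=['B', 'K', 'V', 'E'] (at root)
Step 3 (down 1): focus=K path=1 depth=1 children=[] left=['B'] right=['V', 'E'] parent=Z
Step 4 (left): focus=B path=0 depth=1 children=[] left=[] right=['K', 'V', 'E'] parent=Z
Step 5 (right): focus=K path=1 depth=1 children=[] left=['B'] right=['V', 'E'] parent=Z
Step 6 (up): focus=Z path=root depth=0 children=['B', 'K', 'V', 'E'] (at root)

Answer: root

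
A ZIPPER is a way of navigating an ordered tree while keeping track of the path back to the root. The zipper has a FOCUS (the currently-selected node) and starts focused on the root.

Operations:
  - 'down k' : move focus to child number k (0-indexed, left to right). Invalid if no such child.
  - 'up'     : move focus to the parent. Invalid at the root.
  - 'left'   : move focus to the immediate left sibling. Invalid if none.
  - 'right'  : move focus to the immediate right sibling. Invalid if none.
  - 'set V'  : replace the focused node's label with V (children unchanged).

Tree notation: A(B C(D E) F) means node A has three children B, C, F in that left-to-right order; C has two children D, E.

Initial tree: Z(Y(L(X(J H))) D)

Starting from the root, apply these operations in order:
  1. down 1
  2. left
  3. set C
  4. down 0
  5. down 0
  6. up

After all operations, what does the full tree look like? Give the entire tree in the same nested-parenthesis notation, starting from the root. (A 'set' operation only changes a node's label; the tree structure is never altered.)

Answer: Z(C(L(X(J H))) D)

Derivation:
Step 1 (down 1): focus=D path=1 depth=1 children=[] left=['Y'] right=[] parent=Z
Step 2 (left): focus=Y path=0 depth=1 children=['L'] left=[] right=['D'] parent=Z
Step 3 (set C): focus=C path=0 depth=1 children=['L'] left=[] right=['D'] parent=Z
Step 4 (down 0): focus=L path=0/0 depth=2 children=['X'] left=[] right=[] parent=C
Step 5 (down 0): focus=X path=0/0/0 depth=3 children=['J', 'H'] left=[] right=[] parent=L
Step 6 (up): focus=L path=0/0 depth=2 children=['X'] left=[] right=[] parent=C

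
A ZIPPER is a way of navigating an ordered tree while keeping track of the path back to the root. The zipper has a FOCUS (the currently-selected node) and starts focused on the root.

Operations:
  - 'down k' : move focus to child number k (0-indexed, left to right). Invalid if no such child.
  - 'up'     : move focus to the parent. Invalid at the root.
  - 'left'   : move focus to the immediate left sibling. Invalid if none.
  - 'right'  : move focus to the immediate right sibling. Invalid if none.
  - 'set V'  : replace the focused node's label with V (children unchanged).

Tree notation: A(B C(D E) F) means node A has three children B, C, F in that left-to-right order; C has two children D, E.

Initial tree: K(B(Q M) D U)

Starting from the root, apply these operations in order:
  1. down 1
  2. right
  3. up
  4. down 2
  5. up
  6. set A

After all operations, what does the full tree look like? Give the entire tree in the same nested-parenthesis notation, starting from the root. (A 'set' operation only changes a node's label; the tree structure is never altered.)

Answer: A(B(Q M) D U)

Derivation:
Step 1 (down 1): focus=D path=1 depth=1 children=[] left=['B'] right=['U'] parent=K
Step 2 (right): focus=U path=2 depth=1 children=[] left=['B', 'D'] right=[] parent=K
Step 3 (up): focus=K path=root depth=0 children=['B', 'D', 'U'] (at root)
Step 4 (down 2): focus=U path=2 depth=1 children=[] left=['B', 'D'] right=[] parent=K
Step 5 (up): focus=K path=root depth=0 children=['B', 'D', 'U'] (at root)
Step 6 (set A): focus=A path=root depth=0 children=['B', 'D', 'U'] (at root)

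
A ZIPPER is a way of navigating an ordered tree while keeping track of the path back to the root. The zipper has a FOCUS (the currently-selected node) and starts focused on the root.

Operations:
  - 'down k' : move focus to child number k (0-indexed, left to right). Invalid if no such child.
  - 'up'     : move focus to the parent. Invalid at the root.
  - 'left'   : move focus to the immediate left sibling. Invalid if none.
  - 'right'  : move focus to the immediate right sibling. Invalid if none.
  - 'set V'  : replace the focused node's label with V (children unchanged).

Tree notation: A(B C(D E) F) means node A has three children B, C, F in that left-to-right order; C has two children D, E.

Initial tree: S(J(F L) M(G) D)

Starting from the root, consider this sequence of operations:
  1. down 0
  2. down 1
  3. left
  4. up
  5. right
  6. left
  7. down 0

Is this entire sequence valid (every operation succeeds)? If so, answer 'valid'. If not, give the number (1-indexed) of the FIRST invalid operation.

Answer: valid

Derivation:
Step 1 (down 0): focus=J path=0 depth=1 children=['F', 'L'] left=[] right=['M', 'D'] parent=S
Step 2 (down 1): focus=L path=0/1 depth=2 children=[] left=['F'] right=[] parent=J
Step 3 (left): focus=F path=0/0 depth=2 children=[] left=[] right=['L'] parent=J
Step 4 (up): focus=J path=0 depth=1 children=['F', 'L'] left=[] right=['M', 'D'] parent=S
Step 5 (right): focus=M path=1 depth=1 children=['G'] left=['J'] right=['D'] parent=S
Step 6 (left): focus=J path=0 depth=1 children=['F', 'L'] left=[] right=['M', 'D'] parent=S
Step 7 (down 0): focus=F path=0/0 depth=2 children=[] left=[] right=['L'] parent=J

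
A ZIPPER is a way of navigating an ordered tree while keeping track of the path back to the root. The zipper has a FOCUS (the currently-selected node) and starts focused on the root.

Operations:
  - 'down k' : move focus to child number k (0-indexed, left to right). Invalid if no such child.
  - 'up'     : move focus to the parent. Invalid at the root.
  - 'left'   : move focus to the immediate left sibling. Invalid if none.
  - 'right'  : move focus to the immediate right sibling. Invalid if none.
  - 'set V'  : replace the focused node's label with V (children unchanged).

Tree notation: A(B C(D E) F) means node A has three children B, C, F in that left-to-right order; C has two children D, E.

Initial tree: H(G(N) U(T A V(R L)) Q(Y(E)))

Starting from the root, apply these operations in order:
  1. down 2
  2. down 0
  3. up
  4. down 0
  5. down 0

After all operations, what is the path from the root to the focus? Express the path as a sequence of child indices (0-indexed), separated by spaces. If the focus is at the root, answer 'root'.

Step 1 (down 2): focus=Q path=2 depth=1 children=['Y'] left=['G', 'U'] right=[] parent=H
Step 2 (down 0): focus=Y path=2/0 depth=2 children=['E'] left=[] right=[] parent=Q
Step 3 (up): focus=Q path=2 depth=1 children=['Y'] left=['G', 'U'] right=[] parent=H
Step 4 (down 0): focus=Y path=2/0 depth=2 children=['E'] left=[] right=[] parent=Q
Step 5 (down 0): focus=E path=2/0/0 depth=3 children=[] left=[] right=[] parent=Y

Answer: 2 0 0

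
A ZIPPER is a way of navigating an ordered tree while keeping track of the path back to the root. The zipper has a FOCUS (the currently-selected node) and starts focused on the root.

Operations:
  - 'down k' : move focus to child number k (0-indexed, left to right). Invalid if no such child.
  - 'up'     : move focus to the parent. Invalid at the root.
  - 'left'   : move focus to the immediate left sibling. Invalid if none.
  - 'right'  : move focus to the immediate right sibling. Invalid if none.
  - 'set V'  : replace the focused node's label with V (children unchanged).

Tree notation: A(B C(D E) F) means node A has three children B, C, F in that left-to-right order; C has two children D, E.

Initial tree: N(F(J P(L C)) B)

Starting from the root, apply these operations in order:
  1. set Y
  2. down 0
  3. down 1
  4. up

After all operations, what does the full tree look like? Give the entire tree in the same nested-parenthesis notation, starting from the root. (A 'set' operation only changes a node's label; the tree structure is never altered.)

Answer: Y(F(J P(L C)) B)

Derivation:
Step 1 (set Y): focus=Y path=root depth=0 children=['F', 'B'] (at root)
Step 2 (down 0): focus=F path=0 depth=1 children=['J', 'P'] left=[] right=['B'] parent=Y
Step 3 (down 1): focus=P path=0/1 depth=2 children=['L', 'C'] left=['J'] right=[] parent=F
Step 4 (up): focus=F path=0 depth=1 children=['J', 'P'] left=[] right=['B'] parent=Y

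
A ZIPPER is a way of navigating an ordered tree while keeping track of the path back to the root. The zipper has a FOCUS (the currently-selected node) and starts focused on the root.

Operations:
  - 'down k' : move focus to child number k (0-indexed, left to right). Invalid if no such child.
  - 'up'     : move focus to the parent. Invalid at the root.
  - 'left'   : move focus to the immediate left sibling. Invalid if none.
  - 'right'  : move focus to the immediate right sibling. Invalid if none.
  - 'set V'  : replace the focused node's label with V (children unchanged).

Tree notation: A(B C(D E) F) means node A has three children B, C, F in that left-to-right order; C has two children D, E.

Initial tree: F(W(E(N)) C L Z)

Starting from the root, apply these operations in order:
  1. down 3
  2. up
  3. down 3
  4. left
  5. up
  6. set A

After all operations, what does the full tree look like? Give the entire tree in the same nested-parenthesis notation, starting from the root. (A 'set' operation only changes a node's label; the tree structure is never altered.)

Answer: A(W(E(N)) C L Z)

Derivation:
Step 1 (down 3): focus=Z path=3 depth=1 children=[] left=['W', 'C', 'L'] right=[] parent=F
Step 2 (up): focus=F path=root depth=0 children=['W', 'C', 'L', 'Z'] (at root)
Step 3 (down 3): focus=Z path=3 depth=1 children=[] left=['W', 'C', 'L'] right=[] parent=F
Step 4 (left): focus=L path=2 depth=1 children=[] left=['W', 'C'] right=['Z'] parent=F
Step 5 (up): focus=F path=root depth=0 children=['W', 'C', 'L', 'Z'] (at root)
Step 6 (set A): focus=A path=root depth=0 children=['W', 'C', 'L', 'Z'] (at root)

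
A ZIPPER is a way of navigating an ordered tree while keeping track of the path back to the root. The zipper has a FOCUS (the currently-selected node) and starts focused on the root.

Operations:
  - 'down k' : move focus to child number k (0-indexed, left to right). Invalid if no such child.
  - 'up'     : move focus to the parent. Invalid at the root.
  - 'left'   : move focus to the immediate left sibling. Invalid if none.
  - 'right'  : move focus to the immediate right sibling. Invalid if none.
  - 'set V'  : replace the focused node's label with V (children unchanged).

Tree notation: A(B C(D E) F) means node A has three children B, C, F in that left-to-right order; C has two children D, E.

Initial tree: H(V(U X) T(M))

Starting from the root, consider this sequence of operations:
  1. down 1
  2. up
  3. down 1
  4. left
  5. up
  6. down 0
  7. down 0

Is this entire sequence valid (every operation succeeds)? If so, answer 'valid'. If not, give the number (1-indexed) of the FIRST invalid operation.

Answer: valid

Derivation:
Step 1 (down 1): focus=T path=1 depth=1 children=['M'] left=['V'] right=[] parent=H
Step 2 (up): focus=H path=root depth=0 children=['V', 'T'] (at root)
Step 3 (down 1): focus=T path=1 depth=1 children=['M'] left=['V'] right=[] parent=H
Step 4 (left): focus=V path=0 depth=1 children=['U', 'X'] left=[] right=['T'] parent=H
Step 5 (up): focus=H path=root depth=0 children=['V', 'T'] (at root)
Step 6 (down 0): focus=V path=0 depth=1 children=['U', 'X'] left=[] right=['T'] parent=H
Step 7 (down 0): focus=U path=0/0 depth=2 children=[] left=[] right=['X'] parent=V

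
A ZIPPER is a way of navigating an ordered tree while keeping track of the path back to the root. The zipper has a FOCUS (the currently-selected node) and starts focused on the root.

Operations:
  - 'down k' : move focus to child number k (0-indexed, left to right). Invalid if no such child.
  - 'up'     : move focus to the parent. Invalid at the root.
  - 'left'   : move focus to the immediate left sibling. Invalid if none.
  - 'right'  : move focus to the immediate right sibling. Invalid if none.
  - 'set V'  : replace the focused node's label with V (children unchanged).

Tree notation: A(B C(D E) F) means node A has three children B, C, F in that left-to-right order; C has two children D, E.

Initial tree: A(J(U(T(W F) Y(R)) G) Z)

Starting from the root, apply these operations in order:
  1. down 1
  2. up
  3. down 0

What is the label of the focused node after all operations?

Step 1 (down 1): focus=Z path=1 depth=1 children=[] left=['J'] right=[] parent=A
Step 2 (up): focus=A path=root depth=0 children=['J', 'Z'] (at root)
Step 3 (down 0): focus=J path=0 depth=1 children=['U', 'G'] left=[] right=['Z'] parent=A

Answer: J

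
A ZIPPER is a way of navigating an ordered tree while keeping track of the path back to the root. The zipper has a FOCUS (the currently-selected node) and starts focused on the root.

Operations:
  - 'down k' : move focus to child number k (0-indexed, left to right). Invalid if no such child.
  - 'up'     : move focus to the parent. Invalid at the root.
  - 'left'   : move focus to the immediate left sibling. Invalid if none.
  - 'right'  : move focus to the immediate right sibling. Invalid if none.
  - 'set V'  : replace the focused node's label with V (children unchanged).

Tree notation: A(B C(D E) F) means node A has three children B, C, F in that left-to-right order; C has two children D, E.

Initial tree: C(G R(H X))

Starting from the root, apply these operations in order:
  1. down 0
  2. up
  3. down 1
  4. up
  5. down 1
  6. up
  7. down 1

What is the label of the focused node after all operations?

Step 1 (down 0): focus=G path=0 depth=1 children=[] left=[] right=['R'] parent=C
Step 2 (up): focus=C path=root depth=0 children=['G', 'R'] (at root)
Step 3 (down 1): focus=R path=1 depth=1 children=['H', 'X'] left=['G'] right=[] parent=C
Step 4 (up): focus=C path=root depth=0 children=['G', 'R'] (at root)
Step 5 (down 1): focus=R path=1 depth=1 children=['H', 'X'] left=['G'] right=[] parent=C
Step 6 (up): focus=C path=root depth=0 children=['G', 'R'] (at root)
Step 7 (down 1): focus=R path=1 depth=1 children=['H', 'X'] left=['G'] right=[] parent=C

Answer: R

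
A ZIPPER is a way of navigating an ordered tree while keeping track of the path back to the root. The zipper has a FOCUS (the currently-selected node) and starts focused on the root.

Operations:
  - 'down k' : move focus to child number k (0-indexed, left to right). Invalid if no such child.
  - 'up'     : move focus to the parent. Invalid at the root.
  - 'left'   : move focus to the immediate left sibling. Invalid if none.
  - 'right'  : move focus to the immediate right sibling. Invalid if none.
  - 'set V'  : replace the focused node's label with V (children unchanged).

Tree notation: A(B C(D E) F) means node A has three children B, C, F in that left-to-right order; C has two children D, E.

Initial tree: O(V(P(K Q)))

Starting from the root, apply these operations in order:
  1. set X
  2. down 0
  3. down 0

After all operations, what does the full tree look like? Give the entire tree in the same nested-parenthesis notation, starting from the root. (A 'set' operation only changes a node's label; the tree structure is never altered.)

Answer: X(V(P(K Q)))

Derivation:
Step 1 (set X): focus=X path=root depth=0 children=['V'] (at root)
Step 2 (down 0): focus=V path=0 depth=1 children=['P'] left=[] right=[] parent=X
Step 3 (down 0): focus=P path=0/0 depth=2 children=['K', 'Q'] left=[] right=[] parent=V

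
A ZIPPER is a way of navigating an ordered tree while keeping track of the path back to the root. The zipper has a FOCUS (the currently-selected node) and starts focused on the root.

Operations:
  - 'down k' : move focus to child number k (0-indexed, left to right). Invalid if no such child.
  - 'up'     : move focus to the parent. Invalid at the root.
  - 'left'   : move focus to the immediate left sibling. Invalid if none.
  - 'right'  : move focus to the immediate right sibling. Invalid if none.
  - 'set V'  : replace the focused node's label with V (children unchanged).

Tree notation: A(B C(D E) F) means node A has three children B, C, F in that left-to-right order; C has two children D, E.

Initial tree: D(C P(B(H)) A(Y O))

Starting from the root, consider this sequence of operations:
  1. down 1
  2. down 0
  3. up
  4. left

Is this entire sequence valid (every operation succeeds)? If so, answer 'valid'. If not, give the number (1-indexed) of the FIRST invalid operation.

Answer: valid

Derivation:
Step 1 (down 1): focus=P path=1 depth=1 children=['B'] left=['C'] right=['A'] parent=D
Step 2 (down 0): focus=B path=1/0 depth=2 children=['H'] left=[] right=[] parent=P
Step 3 (up): focus=P path=1 depth=1 children=['B'] left=['C'] right=['A'] parent=D
Step 4 (left): focus=C path=0 depth=1 children=[] left=[] right=['P', 'A'] parent=D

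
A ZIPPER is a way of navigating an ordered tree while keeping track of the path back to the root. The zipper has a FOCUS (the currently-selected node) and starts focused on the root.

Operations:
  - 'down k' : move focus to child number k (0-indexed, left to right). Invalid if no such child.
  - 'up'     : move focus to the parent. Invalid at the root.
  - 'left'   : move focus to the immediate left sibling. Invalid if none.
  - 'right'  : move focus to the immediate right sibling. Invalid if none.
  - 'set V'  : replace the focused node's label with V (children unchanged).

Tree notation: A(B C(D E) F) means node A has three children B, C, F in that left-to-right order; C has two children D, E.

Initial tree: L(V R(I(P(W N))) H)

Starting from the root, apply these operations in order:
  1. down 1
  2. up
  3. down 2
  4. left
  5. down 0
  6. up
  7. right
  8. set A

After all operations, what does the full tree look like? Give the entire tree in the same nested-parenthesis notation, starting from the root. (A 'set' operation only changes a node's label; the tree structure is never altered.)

Step 1 (down 1): focus=R path=1 depth=1 children=['I'] left=['V'] right=['H'] parent=L
Step 2 (up): focus=L path=root depth=0 children=['V', 'R', 'H'] (at root)
Step 3 (down 2): focus=H path=2 depth=1 children=[] left=['V', 'R'] right=[] parent=L
Step 4 (left): focus=R path=1 depth=1 children=['I'] left=['V'] right=['H'] parent=L
Step 5 (down 0): focus=I path=1/0 depth=2 children=['P'] left=[] right=[] parent=R
Step 6 (up): focus=R path=1 depth=1 children=['I'] left=['V'] right=['H'] parent=L
Step 7 (right): focus=H path=2 depth=1 children=[] left=['V', 'R'] right=[] parent=L
Step 8 (set A): focus=A path=2 depth=1 children=[] left=['V', 'R'] right=[] parent=L

Answer: L(V R(I(P(W N))) A)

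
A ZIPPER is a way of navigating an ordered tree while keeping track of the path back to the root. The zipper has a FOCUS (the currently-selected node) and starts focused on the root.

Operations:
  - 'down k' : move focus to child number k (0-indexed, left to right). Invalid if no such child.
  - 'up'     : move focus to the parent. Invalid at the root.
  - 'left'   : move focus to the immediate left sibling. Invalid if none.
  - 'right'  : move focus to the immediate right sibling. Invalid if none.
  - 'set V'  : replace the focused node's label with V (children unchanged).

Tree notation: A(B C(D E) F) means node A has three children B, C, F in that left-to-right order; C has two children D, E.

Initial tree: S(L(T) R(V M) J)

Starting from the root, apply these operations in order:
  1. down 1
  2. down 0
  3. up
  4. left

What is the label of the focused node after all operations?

Answer: L

Derivation:
Step 1 (down 1): focus=R path=1 depth=1 children=['V', 'M'] left=['L'] right=['J'] parent=S
Step 2 (down 0): focus=V path=1/0 depth=2 children=[] left=[] right=['M'] parent=R
Step 3 (up): focus=R path=1 depth=1 children=['V', 'M'] left=['L'] right=['J'] parent=S
Step 4 (left): focus=L path=0 depth=1 children=['T'] left=[] right=['R', 'J'] parent=S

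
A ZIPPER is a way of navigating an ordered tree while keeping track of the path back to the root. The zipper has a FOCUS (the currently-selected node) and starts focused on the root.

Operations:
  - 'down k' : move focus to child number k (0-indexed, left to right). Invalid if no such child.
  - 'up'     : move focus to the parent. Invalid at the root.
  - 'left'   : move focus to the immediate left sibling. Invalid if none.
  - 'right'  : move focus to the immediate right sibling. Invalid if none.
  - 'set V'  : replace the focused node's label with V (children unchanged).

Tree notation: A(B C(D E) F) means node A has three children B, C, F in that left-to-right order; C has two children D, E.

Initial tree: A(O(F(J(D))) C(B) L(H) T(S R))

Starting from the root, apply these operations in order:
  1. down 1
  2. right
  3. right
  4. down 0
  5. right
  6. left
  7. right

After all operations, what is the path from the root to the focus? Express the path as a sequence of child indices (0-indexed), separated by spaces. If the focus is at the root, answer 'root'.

Answer: 3 1

Derivation:
Step 1 (down 1): focus=C path=1 depth=1 children=['B'] left=['O'] right=['L', 'T'] parent=A
Step 2 (right): focus=L path=2 depth=1 children=['H'] left=['O', 'C'] right=['T'] parent=A
Step 3 (right): focus=T path=3 depth=1 children=['S', 'R'] left=['O', 'C', 'L'] right=[] parent=A
Step 4 (down 0): focus=S path=3/0 depth=2 children=[] left=[] right=['R'] parent=T
Step 5 (right): focus=R path=3/1 depth=2 children=[] left=['S'] right=[] parent=T
Step 6 (left): focus=S path=3/0 depth=2 children=[] left=[] right=['R'] parent=T
Step 7 (right): focus=R path=3/1 depth=2 children=[] left=['S'] right=[] parent=T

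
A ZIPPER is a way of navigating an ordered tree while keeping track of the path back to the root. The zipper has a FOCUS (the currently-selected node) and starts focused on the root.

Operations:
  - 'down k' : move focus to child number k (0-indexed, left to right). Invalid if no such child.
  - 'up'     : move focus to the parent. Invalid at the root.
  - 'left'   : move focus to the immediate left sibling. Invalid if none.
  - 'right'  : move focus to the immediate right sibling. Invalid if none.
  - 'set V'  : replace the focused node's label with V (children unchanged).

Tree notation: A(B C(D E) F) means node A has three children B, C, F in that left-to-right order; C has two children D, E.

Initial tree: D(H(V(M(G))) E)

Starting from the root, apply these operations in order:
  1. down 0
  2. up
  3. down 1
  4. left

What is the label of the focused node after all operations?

Step 1 (down 0): focus=H path=0 depth=1 children=['V'] left=[] right=['E'] parent=D
Step 2 (up): focus=D path=root depth=0 children=['H', 'E'] (at root)
Step 3 (down 1): focus=E path=1 depth=1 children=[] left=['H'] right=[] parent=D
Step 4 (left): focus=H path=0 depth=1 children=['V'] left=[] right=['E'] parent=D

Answer: H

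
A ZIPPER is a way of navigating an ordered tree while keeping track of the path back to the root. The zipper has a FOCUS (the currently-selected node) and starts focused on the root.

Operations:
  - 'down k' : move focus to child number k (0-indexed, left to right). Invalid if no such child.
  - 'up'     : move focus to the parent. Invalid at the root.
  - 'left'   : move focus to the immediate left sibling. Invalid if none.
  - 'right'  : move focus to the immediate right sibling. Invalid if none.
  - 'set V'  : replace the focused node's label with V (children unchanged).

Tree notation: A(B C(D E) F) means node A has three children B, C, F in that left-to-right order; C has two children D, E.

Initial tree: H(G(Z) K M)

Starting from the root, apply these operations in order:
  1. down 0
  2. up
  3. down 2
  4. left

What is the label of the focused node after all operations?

Answer: K

Derivation:
Step 1 (down 0): focus=G path=0 depth=1 children=['Z'] left=[] right=['K', 'M'] parent=H
Step 2 (up): focus=H path=root depth=0 children=['G', 'K', 'M'] (at root)
Step 3 (down 2): focus=M path=2 depth=1 children=[] left=['G', 'K'] right=[] parent=H
Step 4 (left): focus=K path=1 depth=1 children=[] left=['G'] right=['M'] parent=H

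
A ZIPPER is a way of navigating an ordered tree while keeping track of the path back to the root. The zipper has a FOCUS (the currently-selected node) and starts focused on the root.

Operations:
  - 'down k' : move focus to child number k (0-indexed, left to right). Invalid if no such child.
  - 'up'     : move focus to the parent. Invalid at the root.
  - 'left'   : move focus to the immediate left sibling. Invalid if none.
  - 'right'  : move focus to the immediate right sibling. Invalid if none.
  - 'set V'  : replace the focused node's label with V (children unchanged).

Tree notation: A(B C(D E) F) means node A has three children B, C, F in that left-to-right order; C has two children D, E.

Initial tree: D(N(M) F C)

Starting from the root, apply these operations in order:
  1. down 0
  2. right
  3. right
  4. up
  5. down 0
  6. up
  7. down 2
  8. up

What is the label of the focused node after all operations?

Step 1 (down 0): focus=N path=0 depth=1 children=['M'] left=[] right=['F', 'C'] parent=D
Step 2 (right): focus=F path=1 depth=1 children=[] left=['N'] right=['C'] parent=D
Step 3 (right): focus=C path=2 depth=1 children=[] left=['N', 'F'] right=[] parent=D
Step 4 (up): focus=D path=root depth=0 children=['N', 'F', 'C'] (at root)
Step 5 (down 0): focus=N path=0 depth=1 children=['M'] left=[] right=['F', 'C'] parent=D
Step 6 (up): focus=D path=root depth=0 children=['N', 'F', 'C'] (at root)
Step 7 (down 2): focus=C path=2 depth=1 children=[] left=['N', 'F'] right=[] parent=D
Step 8 (up): focus=D path=root depth=0 children=['N', 'F', 'C'] (at root)

Answer: D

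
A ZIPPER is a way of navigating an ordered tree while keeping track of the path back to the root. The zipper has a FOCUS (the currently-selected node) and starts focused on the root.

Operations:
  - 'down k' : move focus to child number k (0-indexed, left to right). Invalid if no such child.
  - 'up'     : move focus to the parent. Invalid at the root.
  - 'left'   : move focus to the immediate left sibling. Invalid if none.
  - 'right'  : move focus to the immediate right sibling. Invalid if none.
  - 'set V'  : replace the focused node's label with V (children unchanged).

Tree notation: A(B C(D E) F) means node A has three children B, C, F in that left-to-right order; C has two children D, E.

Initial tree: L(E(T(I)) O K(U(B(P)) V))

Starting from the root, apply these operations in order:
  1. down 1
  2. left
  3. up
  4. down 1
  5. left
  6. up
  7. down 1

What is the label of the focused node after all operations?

Answer: O

Derivation:
Step 1 (down 1): focus=O path=1 depth=1 children=[] left=['E'] right=['K'] parent=L
Step 2 (left): focus=E path=0 depth=1 children=['T'] left=[] right=['O', 'K'] parent=L
Step 3 (up): focus=L path=root depth=0 children=['E', 'O', 'K'] (at root)
Step 4 (down 1): focus=O path=1 depth=1 children=[] left=['E'] right=['K'] parent=L
Step 5 (left): focus=E path=0 depth=1 children=['T'] left=[] right=['O', 'K'] parent=L
Step 6 (up): focus=L path=root depth=0 children=['E', 'O', 'K'] (at root)
Step 7 (down 1): focus=O path=1 depth=1 children=[] left=['E'] right=['K'] parent=L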